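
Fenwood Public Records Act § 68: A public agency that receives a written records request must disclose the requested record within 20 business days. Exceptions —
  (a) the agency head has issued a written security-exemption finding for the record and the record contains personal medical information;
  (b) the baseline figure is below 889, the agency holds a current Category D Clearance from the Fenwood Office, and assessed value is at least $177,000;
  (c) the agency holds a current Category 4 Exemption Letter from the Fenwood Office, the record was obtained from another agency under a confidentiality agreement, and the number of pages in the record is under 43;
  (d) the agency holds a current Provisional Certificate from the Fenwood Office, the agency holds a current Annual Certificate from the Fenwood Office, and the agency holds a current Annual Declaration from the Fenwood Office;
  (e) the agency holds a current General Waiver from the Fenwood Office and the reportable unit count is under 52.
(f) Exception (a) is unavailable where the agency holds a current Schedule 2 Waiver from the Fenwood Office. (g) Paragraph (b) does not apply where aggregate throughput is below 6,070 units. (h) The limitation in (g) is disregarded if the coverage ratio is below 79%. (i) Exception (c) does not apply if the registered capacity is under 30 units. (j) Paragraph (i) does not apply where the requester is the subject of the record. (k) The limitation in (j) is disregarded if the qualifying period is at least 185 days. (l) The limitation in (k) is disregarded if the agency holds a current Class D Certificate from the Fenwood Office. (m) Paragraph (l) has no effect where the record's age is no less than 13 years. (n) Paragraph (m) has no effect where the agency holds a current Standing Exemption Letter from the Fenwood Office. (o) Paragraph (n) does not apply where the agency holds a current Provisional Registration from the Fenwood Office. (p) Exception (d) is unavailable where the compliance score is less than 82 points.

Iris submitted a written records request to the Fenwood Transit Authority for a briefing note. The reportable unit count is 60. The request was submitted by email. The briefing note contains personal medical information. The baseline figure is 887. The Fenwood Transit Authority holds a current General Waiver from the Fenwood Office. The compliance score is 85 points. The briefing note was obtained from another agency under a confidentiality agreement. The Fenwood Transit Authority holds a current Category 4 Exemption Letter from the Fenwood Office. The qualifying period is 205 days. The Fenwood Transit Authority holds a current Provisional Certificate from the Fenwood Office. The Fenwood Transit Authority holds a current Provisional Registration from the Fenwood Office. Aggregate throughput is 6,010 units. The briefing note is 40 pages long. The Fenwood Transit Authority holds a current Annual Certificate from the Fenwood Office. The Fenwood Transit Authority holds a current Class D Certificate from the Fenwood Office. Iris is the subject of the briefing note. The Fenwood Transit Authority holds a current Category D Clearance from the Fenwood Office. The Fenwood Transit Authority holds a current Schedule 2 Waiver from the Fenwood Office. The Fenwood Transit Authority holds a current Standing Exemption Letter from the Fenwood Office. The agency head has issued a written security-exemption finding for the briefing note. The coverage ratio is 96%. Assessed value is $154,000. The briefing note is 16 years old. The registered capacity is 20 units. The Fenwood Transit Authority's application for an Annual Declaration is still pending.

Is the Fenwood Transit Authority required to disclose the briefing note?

All of (a)'s requirements are met (a written security-exemption finding has been issued; the briefing note contains personal medical information). However, paragraph (f) must be considered: (f) operates against (a): a current Schedule 2 Waiver is held. So (a) is unavailable.
Exception (b) does not apply: assessed value is $154,000, short of $177,000.
Exception (c): a current Category 4 Exemption Letter is held; the briefing note was obtained under a confidentiality agreement; the number of pages in the record is 40, under the 43 limit — every condition holds. Turning to paragraphs (i)–(o): (i) applies — the registered capacity is 20 units, under the 30 units limit. (j) operates (Iris is the subject of the briefing note), but is displaced by (k): (k) operates — the qualifying period is 205 days, meeting the 185 days threshold. (l) operates (a current Class D Certificate is held), but yields to (m): (m) is engaged — the record's age is 16 years, meeting the 13 years threshold. (n) is engaged (a current Standing Exemption Letter is held), but is overridden by (o): (o) is engaged — a current Provisional Registration is held. So (c) is unavailable.
Exception (d) does not apply: the Annual Declaration is not current.
Exception (e) requires that the reportable unit count is under 52; but the reportable unit count is 60, not under 52, so (e) is unavailable.
Every exception is unavailable, so the rule governs.

Yes — the Fenwood Transit Authority must disclose the briefing note.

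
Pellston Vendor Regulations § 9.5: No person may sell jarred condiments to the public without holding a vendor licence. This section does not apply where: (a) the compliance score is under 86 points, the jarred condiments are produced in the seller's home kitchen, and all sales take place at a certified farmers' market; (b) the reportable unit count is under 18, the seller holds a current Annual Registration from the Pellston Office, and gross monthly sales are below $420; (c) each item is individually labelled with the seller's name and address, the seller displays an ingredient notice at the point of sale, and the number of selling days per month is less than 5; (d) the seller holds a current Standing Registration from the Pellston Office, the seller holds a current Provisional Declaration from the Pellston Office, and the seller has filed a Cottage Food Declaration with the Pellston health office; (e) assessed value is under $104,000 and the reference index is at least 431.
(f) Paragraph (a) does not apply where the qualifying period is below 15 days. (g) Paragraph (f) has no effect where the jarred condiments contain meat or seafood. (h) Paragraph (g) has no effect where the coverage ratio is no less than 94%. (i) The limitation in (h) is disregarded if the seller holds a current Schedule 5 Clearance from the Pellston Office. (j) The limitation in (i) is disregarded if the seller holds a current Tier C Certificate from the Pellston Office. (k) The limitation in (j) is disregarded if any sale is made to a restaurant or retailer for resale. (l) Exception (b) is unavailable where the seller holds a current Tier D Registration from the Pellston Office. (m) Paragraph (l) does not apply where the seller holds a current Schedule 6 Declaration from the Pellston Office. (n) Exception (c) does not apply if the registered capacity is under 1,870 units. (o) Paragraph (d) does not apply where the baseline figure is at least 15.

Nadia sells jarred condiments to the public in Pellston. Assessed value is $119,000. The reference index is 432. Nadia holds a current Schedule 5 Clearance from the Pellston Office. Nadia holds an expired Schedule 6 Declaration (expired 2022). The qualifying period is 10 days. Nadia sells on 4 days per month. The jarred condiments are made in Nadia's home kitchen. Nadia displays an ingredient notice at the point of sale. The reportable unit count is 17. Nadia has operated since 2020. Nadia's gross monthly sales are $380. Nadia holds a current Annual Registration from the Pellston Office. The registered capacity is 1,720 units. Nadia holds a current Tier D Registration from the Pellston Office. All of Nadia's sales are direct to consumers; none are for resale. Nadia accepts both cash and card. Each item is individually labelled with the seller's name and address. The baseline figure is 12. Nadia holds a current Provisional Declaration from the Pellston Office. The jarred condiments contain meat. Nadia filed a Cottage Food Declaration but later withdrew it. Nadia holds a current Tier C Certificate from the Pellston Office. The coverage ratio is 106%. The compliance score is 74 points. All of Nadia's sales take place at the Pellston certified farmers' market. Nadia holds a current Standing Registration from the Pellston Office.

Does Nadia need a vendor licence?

Yes — Nadia must hold a vendor licence.

Exception (a): the compliance score is 74 points, under the 86 points limit; the jarred condiments are home-kitchen produced; all sales are at a certified farmers' market — every condition holds. However, paragraphs (f)–(k) must be considered: (f) applies — the qualifying period is 10 days, below the 15 days limit. (g) is triggered (the jarred condiments contain meat), but is itself disapplied by (h): (h) is engaged — the coverage ratio is 106%, meeting the 94% threshold. (i) applies (a current Schedule 5 Clearance is held), but is overridden by (j): (j) operates against (i): a current Tier C Certificate is held. (k), which would lift (j), does not operate here — no sales are for resale. So (a) is unavailable.
Exception (b)'s conditions are all satisfied: the reportable unit count is 17, under the 18 limit; a current Annual Registration is held; gross monthly sales are $380, below the $420 limit. Turning to paragraphs (l)–(m): (l) operates against (b): a current Tier D Registration is held. (m), which would lift (l), is not triggered — the Schedule 6 Declaration is not current. (b) is therefore removed.
Exception (c): items are individually labelled; an ingredient notice is displayed; the number of selling days per month is 4, less than the 5 limit — every condition holds. But applying paragraph (n): (n) is engaged — the registered capacity is 1,720 units, under the 1,870 units limit. (c) is therefore removed.
Exception (d) fails — the Cottage Food Declaration was withdrawn.
Exception (e) requires that assessed value is under $104,000; but assessed value is $119,000, not under $104,000, so (e) is unavailable.
None of the exceptions is available; § 9.5 applies in full.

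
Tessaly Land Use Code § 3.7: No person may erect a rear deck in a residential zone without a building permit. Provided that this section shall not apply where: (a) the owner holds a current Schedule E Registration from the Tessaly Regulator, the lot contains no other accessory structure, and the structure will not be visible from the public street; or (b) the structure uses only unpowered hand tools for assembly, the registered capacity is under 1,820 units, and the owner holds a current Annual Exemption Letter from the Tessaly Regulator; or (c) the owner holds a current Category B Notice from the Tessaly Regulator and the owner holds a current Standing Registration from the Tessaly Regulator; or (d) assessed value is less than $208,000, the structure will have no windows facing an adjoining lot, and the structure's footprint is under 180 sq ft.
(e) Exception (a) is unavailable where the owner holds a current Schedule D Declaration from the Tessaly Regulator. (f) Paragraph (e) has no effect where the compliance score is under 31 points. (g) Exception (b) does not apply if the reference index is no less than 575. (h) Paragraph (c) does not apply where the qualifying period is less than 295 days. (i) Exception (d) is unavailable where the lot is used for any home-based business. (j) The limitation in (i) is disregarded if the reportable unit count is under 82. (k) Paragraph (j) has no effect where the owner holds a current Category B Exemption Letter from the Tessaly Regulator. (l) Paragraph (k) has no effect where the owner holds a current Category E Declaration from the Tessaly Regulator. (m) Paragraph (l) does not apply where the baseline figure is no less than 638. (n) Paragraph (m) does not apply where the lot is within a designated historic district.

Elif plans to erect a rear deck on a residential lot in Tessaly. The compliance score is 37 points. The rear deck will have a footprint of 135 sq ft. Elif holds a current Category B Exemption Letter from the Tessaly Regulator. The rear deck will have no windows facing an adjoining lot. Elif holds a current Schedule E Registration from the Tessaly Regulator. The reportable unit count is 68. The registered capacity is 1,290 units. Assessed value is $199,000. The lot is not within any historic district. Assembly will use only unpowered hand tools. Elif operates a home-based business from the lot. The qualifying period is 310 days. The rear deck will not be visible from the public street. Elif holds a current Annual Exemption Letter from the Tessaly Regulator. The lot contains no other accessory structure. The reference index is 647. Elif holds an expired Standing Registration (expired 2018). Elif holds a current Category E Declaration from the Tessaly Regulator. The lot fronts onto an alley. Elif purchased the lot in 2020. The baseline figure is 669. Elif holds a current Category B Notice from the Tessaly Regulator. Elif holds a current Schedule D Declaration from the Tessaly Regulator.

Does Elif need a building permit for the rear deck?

Yes — Elif must obtain a building permit.

Exception (a): a current Schedule E Registration is held; the lot has no other accessory structure; the structure will not be visible from the street — every condition holds. Turning to paragraphs (e)–(f): (e) operates against (a): a current Schedule D Declaration is held. (f) is not engaged (the compliance score is 37 points, not under 31 points), so (e) stands. (a) is therefore removed.
All of (b)'s requirements are met (assembly uses only hand tools; the registered capacity is 1,290 units, under the 1,820 units limit; a current Annual Exemption Letter is held). But applying paragraph (g): (g) applies — the reference index is 647, meeting the 575 threshold. (b) is therefore removed.
Exception (c) requires that the owner holds a current Standing Registration from the Tessaly Regulator; but the Standing Registration is not current, so (c) is unavailable.
Exception (d) is satisfied on its face — assessed value is $199,000, less than the $208,000 limit; no windows face an adjoining lot; the structure's footprint is 135 sq ft, under the 180 sq ft limit. However, paragraphs (i)–(n) must be considered: (i) is triggered — a home-based business operates on the lot. (j) applies (the reportable unit count is 68, under the 82 limit), but is overridden by (k): (k) operates — a current Category B Exemption Letter is held. (l) would limit (k) — a current Category E Declaration is held — but (m) sets (l) aside: (m) operates — the baseline figure is 669, meeting the 638 threshold. (n) does not operate here (the lot is not in a historic district), so (m) stands. Exception (d) does not apply.
No exception is made out. Elif falls within the general rule.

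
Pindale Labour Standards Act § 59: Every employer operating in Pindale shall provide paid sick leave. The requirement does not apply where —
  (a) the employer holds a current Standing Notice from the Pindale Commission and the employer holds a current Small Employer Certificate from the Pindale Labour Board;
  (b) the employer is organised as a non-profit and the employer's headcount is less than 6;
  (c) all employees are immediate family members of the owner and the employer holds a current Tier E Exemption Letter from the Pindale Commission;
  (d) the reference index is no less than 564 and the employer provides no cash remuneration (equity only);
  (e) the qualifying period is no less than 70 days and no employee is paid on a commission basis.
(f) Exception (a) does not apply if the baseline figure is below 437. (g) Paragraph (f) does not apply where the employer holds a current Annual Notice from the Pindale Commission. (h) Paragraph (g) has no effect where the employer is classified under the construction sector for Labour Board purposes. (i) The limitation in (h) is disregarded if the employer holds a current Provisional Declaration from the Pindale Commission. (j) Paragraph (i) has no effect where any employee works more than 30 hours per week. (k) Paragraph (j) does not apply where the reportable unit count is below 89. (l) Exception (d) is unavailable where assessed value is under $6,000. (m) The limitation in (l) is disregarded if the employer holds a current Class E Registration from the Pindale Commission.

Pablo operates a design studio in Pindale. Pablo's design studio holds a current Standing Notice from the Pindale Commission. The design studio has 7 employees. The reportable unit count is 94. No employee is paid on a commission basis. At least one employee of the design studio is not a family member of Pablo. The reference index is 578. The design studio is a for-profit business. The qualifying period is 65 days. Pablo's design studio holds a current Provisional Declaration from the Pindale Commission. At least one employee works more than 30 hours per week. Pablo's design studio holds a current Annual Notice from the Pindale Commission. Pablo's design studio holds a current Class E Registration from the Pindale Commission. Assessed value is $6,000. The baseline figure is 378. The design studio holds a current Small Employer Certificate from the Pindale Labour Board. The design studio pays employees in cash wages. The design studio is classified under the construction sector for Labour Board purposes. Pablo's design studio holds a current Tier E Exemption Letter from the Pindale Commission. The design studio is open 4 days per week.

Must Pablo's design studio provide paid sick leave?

Exception (a)'s conditions are all satisfied: a current Standing Notice is held; a current Small Employer Certificate is held. However, paragraphs (f)–(k) must be considered: (f) operates against (a): the baseline figure is 378, below the 437 limit. (g) is engaged (a current Annual Notice is held), but is itself disapplied by (h): (h) operates against (g): the design studio is classified under the construction sector. (i) would limit (h) — a current Provisional Declaration is held — but (j) sets (i) aside: (j) operates against (i): at least one employee exceeds 30 hours/week. (k) is not engaged (the reportable unit count is 94, not below 89), so (j) stands. So (a) is unavailable.
Exception (b) fails — the employer is for-profit.
Exception (c) does not apply: at least one employee is not a family member.
Exception (d) fails — employees are paid cash wages.
Exception (e) fails — the qualifying period is 65 days, short of 70 days.
Every exception is unavailable, so the rule governs.

Yes — Pablo's design studio must provide paid sick leave.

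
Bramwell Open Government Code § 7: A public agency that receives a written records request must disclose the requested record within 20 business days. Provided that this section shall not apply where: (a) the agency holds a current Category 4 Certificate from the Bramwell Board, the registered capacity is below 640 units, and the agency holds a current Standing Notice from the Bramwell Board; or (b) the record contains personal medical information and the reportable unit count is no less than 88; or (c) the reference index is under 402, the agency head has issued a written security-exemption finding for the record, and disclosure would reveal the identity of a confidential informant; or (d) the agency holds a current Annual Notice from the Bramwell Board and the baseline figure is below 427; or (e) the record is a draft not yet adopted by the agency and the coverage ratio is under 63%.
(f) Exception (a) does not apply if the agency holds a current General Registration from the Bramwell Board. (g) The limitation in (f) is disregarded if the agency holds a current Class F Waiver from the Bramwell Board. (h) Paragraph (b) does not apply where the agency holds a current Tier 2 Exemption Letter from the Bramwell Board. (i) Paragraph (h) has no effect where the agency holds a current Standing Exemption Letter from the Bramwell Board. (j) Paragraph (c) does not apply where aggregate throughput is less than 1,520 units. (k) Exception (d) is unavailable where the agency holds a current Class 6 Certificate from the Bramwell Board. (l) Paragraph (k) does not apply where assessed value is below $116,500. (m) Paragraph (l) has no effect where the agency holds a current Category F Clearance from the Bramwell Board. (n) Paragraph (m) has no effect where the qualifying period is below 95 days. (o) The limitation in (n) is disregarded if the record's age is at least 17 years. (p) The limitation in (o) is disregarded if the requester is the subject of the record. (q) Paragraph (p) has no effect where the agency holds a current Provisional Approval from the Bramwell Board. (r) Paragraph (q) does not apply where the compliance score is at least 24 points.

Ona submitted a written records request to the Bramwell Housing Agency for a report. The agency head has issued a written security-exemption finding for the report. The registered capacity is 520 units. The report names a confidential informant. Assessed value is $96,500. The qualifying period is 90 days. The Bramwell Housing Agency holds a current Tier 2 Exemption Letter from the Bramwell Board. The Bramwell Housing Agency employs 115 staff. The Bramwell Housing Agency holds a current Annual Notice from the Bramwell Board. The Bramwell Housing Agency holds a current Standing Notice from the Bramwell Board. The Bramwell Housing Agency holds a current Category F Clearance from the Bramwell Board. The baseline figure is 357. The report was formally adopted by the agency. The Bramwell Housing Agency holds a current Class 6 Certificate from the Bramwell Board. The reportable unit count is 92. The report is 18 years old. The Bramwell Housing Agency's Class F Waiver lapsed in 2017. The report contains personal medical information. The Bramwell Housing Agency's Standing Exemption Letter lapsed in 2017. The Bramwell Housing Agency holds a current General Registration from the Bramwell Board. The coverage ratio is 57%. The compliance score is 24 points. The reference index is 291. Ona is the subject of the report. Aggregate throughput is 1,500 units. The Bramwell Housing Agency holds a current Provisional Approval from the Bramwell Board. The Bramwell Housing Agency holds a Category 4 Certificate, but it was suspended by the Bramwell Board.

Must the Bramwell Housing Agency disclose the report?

No — exception (d) applies; the Bramwell Housing Agency is not required to disclose the report.

Exception (a) requires that the agency holds a current Category 4 Certificate from the Bramwell Board; but no current Category 4 Certificate is held, so (a) is unavailable.
Exception (b) is satisfied on its face — the report contains personal medical information; the reportable unit count is 92, meeting the 88 threshold. However, paragraphs (h)–(i) must be considered: (h) is triggered — a current Tier 2 Exemption Letter is held. (i), which would lift (h), is not triggered — no current Standing Exemption Letter is held. Exception (b) does not apply.
All of (c)'s requirements are met (the reference index is 291, under the 402 limit; a written security-exemption finding has been issued; the report names a confidential informant). But applying paragraph (j): (j) is triggered — aggregate throughput is 1,500 units, less than the 1,520 units limit. Exception (c) does not apply.
Exception (d): a current Annual Notice is held; the baseline figure is 357, below the 427 limit — every condition holds. Applying paragraphs (k)–(r): (k) would limit (d) — a current Class 6 Certificate is held — but (l) sets (k) aside: (l) is engaged — assessed value is $96,500, below the $116,500 limit. (m) is triggered (a current Category F Clearance is held), but is displaced by (n): (n) applies — the qualifying period is 90 days, below the 95 days limit. (o) is engaged (the record's age is 18 years, meeting the 17 years threshold), but is itself disapplied by (p): (p) operates against (o): Ona is the subject of the report. (q) applies (a current Provisional Approval is held), but yields to (r): (r) applies — the compliance score is 24 points, meeting the 24 points threshold. Exception (d) stands.
Exception (e) requires that the record is a draft not yet adopted by the agency; but the report has been formally adopted, so (e) is unavailable.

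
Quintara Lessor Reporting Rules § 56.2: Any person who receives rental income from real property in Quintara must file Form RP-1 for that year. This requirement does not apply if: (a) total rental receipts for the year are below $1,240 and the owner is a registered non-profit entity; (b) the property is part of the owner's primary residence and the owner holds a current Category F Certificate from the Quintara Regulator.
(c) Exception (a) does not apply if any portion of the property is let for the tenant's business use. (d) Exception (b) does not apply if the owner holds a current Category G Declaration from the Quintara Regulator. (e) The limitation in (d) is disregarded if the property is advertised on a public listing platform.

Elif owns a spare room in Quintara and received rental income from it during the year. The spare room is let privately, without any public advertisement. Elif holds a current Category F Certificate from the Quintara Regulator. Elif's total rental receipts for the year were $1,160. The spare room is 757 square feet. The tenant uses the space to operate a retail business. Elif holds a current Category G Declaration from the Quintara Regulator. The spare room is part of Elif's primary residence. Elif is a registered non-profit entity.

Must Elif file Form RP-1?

Yes — Elif must file Form RP-1.

Exception (a) is satisfied on its face — total rental receipts for the year are $1,160, below the $1,240 limit; Elif is a registered non-profit. But: (c) operates against (a): the space is let for business use. Exception (a) does not apply.
Exception (b)'s conditions are all satisfied: the spare room is part of the primary residence; a current Category F Certificate is held. However, paragraphs (d)–(e) must be considered: (d) is engaged — a current Category G Declaration is held. (e) is not engaged (the property is let privately without advertisement), so (d) stands. Exception (b) does not apply.
None of the exceptions is available; § 56.2 applies in full.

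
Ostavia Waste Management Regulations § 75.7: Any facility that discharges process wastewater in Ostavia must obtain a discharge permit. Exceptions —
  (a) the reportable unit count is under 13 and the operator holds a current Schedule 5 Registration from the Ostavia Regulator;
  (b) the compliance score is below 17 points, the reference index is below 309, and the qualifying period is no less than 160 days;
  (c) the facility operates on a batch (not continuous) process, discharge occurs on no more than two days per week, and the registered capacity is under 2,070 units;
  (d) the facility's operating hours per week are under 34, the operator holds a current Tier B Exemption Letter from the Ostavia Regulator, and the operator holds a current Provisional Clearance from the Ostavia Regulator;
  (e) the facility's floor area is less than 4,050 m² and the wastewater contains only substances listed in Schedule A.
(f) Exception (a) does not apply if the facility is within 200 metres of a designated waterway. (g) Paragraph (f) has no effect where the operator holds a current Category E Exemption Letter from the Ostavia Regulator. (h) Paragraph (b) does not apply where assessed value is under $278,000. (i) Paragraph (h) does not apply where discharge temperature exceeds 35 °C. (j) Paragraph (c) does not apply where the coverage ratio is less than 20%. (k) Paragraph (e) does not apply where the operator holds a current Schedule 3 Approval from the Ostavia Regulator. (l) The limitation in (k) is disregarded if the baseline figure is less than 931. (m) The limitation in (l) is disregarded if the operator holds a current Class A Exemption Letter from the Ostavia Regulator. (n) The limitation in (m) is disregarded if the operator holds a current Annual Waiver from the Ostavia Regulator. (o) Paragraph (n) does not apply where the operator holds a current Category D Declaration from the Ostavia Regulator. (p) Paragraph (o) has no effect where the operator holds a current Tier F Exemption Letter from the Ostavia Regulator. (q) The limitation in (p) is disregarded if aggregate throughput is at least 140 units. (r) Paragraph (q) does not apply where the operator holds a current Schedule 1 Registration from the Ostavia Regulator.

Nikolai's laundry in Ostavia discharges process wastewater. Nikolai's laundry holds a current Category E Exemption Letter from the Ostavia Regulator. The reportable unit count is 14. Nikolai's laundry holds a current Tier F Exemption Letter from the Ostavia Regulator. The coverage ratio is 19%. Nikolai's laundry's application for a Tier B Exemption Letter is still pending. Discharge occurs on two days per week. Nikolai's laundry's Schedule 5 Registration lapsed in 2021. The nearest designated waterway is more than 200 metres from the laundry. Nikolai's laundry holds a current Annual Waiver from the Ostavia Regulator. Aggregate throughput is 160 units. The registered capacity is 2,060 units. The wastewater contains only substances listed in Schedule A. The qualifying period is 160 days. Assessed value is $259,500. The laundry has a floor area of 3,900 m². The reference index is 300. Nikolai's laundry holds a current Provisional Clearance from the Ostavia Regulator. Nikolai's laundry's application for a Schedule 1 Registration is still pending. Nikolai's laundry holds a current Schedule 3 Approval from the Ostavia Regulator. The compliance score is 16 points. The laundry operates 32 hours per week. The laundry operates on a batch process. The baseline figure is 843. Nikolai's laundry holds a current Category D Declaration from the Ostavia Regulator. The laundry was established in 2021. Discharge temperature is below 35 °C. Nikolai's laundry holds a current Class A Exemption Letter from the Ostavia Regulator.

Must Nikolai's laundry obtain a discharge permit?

Yes — Nikolai's laundry must obtain a discharge permit.

Exception (a) does not apply: the reportable unit count is 14, not under 13.
Exception (b) is satisfied on its face — the compliance score is 16 points, below the 17 points limit; the reference index is 300, below the 309 limit; the qualifying period is 160 days, meeting the 160 days threshold. Turning to paragraphs (h)–(i): (h) operates against (b): assessed value is $259,500, under the $278,000 limit. (i), which would lift (h), is not triggered — discharge temperature is below 35 °C. So (b) is unavailable.
Exception (c): the facility operates on a batch process; discharge occurs on no more than two days per week; the registered capacity is 2,060 units, under the 2,070 units limit — every condition holds. However, paragraph (j) must be considered: (j) operates — the coverage ratio is 19%, less than the 20% limit. Exception (c) does not apply.
Exception (d) fails — the Tier B Exemption Letter is not current.
Exception (e) is satisfied on its face — the facility's floor area is 3,900 m², less than the 4,050 m² limit; the wastewater is Schedule-A-only. However, paragraphs (k)–(r) must be considered: (k) operates against (e): a current Schedule 3 Approval is held. (l) would limit (k) — the baseline figure is 843, less than the 931 limit — but (m) sets (l) aside: (m) operates against (l): a current Class A Exemption Letter is held. (n) is engaged (a current Annual Waiver is held), but yields to (o): (o) is triggered — a current Category D Declaration is held. (p) is engaged (a current Tier F Exemption Letter is held), but is set aside by (q): (q) operates against (p): aggregate throughput is 160 units, meeting the 140 units threshold. (r), which would lift (q), does not operate here — no current Schedule 1 Registration is held. Exception (e) does not apply.
No exception is made out. Nikolai's laundry falls within the general rule.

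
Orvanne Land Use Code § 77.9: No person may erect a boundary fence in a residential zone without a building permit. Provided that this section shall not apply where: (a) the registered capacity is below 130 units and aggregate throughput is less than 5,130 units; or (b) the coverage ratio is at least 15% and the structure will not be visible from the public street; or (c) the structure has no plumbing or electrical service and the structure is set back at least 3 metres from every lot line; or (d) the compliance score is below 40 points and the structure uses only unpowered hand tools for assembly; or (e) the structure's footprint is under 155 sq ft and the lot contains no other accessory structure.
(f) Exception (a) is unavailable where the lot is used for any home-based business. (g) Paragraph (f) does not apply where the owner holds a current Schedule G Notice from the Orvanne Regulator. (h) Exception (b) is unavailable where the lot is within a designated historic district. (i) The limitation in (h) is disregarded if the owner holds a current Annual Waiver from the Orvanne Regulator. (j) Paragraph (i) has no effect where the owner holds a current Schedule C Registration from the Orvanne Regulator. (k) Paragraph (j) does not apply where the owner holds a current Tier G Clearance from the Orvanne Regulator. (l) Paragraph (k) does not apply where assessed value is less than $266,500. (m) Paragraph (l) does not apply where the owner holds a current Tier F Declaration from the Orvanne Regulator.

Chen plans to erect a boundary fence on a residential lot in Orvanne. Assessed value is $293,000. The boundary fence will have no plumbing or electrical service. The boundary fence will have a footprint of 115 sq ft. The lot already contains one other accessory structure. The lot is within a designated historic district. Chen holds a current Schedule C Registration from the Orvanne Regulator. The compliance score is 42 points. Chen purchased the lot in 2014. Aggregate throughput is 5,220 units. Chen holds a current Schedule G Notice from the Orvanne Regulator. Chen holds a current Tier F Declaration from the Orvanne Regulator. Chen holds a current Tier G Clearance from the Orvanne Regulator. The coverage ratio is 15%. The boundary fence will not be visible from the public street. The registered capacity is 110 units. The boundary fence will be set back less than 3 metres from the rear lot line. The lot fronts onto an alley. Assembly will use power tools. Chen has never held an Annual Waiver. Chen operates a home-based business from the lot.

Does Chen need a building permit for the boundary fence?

Exception (a) requires that aggregate throughput is less than 5,130 units; but aggregate throughput is 5,220 units, not less than 5,130 units, so (a) is unavailable.
Exception (b)'s conditions are all satisfied: the coverage ratio is 15%, meeting the 15% threshold; the structure will not be visible from the street. But applying paragraphs (h)–(m): (h) operates against (b): the lot is in a historic district. (i), which would lift (h), is inapplicable — the Annual Waiver is not current. (b) is therefore removed.
Exception (c) fails — the rear setback is under 3 m.
Exception (d) fails — the compliance score is 42 points, not below 40 points.
Exception (e) fails — the lot already has another accessory structure.
No exception displaces § 77.9.

Yes — Chen must obtain a building permit.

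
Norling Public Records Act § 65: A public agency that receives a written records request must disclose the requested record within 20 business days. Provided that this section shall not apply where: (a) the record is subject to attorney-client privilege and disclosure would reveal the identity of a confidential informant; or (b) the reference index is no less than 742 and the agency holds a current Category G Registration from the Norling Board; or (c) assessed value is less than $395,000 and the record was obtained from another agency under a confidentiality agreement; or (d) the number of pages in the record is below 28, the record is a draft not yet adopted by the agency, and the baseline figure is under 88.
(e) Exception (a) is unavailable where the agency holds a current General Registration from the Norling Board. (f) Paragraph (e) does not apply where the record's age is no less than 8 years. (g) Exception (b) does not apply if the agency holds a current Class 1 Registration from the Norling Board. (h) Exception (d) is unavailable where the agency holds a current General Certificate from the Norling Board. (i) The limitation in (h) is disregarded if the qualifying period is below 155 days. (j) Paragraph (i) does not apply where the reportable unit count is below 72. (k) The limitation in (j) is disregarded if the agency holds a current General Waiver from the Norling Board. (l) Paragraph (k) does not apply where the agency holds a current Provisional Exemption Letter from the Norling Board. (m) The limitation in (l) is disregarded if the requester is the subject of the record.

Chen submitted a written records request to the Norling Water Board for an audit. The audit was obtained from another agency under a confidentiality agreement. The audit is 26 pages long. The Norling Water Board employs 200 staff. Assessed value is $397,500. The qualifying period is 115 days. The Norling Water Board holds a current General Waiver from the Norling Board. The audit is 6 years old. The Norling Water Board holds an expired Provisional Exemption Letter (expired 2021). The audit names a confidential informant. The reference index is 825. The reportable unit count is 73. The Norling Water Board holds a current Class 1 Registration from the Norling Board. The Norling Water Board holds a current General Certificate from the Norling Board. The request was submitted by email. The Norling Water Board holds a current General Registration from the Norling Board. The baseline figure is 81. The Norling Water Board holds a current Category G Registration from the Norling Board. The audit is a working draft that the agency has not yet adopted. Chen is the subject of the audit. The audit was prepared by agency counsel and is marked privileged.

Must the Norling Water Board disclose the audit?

Exception (a) is satisfied on its face — the audit is privileged; the audit names a confidential informant. But: (e) applies — a current General Registration is held. (f), which would lift (e), is inapplicable — the record's age is 6 years, short of 8 years. So (a) is unavailable.
Exception (b): the reference index is 825, meeting the 742 threshold; a current Category G Registration is held — every condition holds. But: (g) operates — a current Class 1 Registration is held. So (b) is unavailable.
Exception (c) does not apply: assessed value is $397,500, not less than $395,000.
Exception (d)'s conditions are all satisfied: the number of pages in the record is 26, below the 28 limit; the audit is an unadopted draft; the baseline figure is 81, under the 88 limit. Applying paragraphs (h)–(m): (h) is triggered (a current General Certificate is held), but is overridden by (i): (i) applies — the qualifying period is 115 days, below the 155 days limit. (j) is not engaged (the reportable unit count is 73, not below 72), so (i) stands. Exception (d) stands.

No — exception (d) applies; the Norling Water Board is not required to disclose the audit.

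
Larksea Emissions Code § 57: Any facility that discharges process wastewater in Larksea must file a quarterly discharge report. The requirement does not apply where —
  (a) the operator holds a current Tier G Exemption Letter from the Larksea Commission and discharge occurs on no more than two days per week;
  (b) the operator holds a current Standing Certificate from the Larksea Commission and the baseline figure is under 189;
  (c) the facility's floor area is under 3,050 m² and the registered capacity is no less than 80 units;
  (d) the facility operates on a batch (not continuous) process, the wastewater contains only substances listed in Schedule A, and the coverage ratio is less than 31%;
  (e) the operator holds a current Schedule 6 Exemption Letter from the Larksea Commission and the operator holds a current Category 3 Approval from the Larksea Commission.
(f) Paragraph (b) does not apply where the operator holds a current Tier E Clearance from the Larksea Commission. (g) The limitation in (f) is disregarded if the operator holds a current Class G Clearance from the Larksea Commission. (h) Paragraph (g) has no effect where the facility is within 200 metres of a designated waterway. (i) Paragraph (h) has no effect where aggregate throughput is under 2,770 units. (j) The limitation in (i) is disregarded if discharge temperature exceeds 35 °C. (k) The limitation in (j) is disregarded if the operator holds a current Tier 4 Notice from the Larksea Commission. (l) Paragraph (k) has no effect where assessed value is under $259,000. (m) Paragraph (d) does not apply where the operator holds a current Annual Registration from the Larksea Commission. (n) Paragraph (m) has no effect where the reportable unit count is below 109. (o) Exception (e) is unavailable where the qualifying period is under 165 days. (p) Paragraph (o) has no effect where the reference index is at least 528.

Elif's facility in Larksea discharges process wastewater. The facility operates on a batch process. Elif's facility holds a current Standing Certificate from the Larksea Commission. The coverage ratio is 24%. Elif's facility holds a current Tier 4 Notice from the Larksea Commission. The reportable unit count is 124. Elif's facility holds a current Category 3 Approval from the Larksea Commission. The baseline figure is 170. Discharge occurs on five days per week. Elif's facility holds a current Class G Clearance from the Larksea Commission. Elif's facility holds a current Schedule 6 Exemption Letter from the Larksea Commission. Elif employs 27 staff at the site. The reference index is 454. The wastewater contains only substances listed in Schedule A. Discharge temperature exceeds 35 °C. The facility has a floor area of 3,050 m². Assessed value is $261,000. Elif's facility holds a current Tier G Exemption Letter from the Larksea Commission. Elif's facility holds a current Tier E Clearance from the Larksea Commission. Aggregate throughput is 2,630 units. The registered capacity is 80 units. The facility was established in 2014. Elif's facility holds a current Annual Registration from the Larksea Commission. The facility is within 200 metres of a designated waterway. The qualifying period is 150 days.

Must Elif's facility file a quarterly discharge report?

No — exception (b) applies; Elif's facility is not required to file a quarterly discharge report.

Exception (a) does not apply: discharge occurs on five days per week.
Exception (b): a current Standing Certificate is held; the baseline figure is 170, under the 189 limit — every condition holds. As to paragraphs (f)–(l): (f) operates (a current Tier E Clearance is held), but is displaced by (g): (g) is triggered — a current Class G Clearance is held. (h) is triggered (the facility is within 200 m of a designated waterway), but is itself disapplied by (i): (i) operates against (h): aggregate throughput is 2,630 units, under the 2,770 units limit. (j) is triggered (discharge temperature exceeds 35 °C), but is set aside by (k): (k) operates against (j): a current Tier 4 Notice is held. (l), which would lift (k), is inapplicable — assessed value is $261,000, not under $259,000. Exception (b) stands.
Exception (c) does not apply: the facility's floor area is 3,050 m², not under 3,050 m².
Exception (d): the facility operates on a batch process; the wastewater is Schedule-A-only; the coverage ratio is 24%, less than the 31% limit — every condition holds. However, paragraphs (m)–(n) must be considered: (m) operates — a current Annual Registration is held. (n) is not triggered (the reportable unit count is 124, not below 109), so (m) stands. Exception (d) does not apply.
All of (e)'s requirements are met (a current Schedule 6 Exemption Letter is held; a current Category 3 Approval is held). However, paragraphs (o)–(p) must be considered: (o) operates against (e): the qualifying period is 150 days, under the 165 days limit. (p), which would lift (o), is not triggered — the reference index is 454, short of 528. (e) is therefore removed.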